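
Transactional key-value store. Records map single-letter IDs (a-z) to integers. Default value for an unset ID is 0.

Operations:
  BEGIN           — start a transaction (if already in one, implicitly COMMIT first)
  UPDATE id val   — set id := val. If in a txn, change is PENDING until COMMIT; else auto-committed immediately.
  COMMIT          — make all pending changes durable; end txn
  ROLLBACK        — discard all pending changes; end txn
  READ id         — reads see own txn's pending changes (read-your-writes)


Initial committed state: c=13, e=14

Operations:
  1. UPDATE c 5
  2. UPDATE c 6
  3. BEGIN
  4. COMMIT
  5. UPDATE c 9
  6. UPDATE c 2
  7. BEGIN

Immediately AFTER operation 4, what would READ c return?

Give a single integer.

Answer: 6

Derivation:
Initial committed: {c=13, e=14}
Op 1: UPDATE c=5 (auto-commit; committed c=5)
Op 2: UPDATE c=6 (auto-commit; committed c=6)
Op 3: BEGIN: in_txn=True, pending={}
Op 4: COMMIT: merged [] into committed; committed now {c=6, e=14}
After op 4: visible(c) = 6 (pending={}, committed={c=6, e=14})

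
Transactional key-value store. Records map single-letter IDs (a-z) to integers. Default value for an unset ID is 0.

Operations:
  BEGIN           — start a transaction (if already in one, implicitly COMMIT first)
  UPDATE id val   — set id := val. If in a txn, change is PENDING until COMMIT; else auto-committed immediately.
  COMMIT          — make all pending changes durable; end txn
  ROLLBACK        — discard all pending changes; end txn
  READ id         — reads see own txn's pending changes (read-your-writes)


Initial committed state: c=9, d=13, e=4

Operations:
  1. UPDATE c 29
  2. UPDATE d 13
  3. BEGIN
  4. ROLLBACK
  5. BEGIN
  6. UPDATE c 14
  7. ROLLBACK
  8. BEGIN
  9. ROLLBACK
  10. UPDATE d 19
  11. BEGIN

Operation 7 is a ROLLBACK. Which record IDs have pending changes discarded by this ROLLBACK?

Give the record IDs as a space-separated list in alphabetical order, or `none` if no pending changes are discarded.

Answer: c

Derivation:
Initial committed: {c=9, d=13, e=4}
Op 1: UPDATE c=29 (auto-commit; committed c=29)
Op 2: UPDATE d=13 (auto-commit; committed d=13)
Op 3: BEGIN: in_txn=True, pending={}
Op 4: ROLLBACK: discarded pending []; in_txn=False
Op 5: BEGIN: in_txn=True, pending={}
Op 6: UPDATE c=14 (pending; pending now {c=14})
Op 7: ROLLBACK: discarded pending ['c']; in_txn=False
Op 8: BEGIN: in_txn=True, pending={}
Op 9: ROLLBACK: discarded pending []; in_txn=False
Op 10: UPDATE d=19 (auto-commit; committed d=19)
Op 11: BEGIN: in_txn=True, pending={}
ROLLBACK at op 7 discards: ['c']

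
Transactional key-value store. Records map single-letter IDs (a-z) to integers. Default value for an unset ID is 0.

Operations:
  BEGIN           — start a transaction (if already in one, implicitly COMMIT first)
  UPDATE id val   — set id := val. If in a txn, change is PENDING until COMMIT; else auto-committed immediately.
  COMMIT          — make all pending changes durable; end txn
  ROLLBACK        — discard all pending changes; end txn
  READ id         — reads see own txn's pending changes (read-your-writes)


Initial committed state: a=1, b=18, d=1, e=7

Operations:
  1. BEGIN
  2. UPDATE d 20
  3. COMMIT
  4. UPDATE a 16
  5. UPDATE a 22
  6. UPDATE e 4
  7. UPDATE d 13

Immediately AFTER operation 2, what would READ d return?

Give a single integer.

Answer: 20

Derivation:
Initial committed: {a=1, b=18, d=1, e=7}
Op 1: BEGIN: in_txn=True, pending={}
Op 2: UPDATE d=20 (pending; pending now {d=20})
After op 2: visible(d) = 20 (pending={d=20}, committed={a=1, b=18, d=1, e=7})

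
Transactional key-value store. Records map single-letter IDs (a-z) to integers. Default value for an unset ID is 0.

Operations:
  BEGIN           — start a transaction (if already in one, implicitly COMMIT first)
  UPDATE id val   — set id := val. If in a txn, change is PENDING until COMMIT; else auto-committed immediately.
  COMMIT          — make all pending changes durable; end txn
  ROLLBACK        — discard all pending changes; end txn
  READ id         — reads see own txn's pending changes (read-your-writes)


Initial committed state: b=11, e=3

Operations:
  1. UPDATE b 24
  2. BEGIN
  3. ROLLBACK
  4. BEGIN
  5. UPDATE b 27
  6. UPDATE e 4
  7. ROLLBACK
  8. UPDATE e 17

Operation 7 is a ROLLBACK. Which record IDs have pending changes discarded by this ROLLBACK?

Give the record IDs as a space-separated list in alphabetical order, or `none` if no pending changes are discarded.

Answer: b e

Derivation:
Initial committed: {b=11, e=3}
Op 1: UPDATE b=24 (auto-commit; committed b=24)
Op 2: BEGIN: in_txn=True, pending={}
Op 3: ROLLBACK: discarded pending []; in_txn=False
Op 4: BEGIN: in_txn=True, pending={}
Op 5: UPDATE b=27 (pending; pending now {b=27})
Op 6: UPDATE e=4 (pending; pending now {b=27, e=4})
Op 7: ROLLBACK: discarded pending ['b', 'e']; in_txn=False
Op 8: UPDATE e=17 (auto-commit; committed e=17)
ROLLBACK at op 7 discards: ['b', 'e']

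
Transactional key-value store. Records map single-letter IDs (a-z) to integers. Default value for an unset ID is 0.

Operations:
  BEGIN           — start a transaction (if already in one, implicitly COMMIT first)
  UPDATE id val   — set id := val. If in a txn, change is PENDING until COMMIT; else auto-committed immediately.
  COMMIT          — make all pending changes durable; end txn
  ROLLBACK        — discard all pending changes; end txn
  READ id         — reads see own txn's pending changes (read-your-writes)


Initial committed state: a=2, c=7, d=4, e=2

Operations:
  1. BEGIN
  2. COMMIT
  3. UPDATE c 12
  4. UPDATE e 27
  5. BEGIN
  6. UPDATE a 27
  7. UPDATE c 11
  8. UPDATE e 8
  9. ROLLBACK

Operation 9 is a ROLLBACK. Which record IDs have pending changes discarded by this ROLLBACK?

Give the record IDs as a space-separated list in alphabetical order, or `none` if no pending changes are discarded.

Answer: a c e

Derivation:
Initial committed: {a=2, c=7, d=4, e=2}
Op 1: BEGIN: in_txn=True, pending={}
Op 2: COMMIT: merged [] into committed; committed now {a=2, c=7, d=4, e=2}
Op 3: UPDATE c=12 (auto-commit; committed c=12)
Op 4: UPDATE e=27 (auto-commit; committed e=27)
Op 5: BEGIN: in_txn=True, pending={}
Op 6: UPDATE a=27 (pending; pending now {a=27})
Op 7: UPDATE c=11 (pending; pending now {a=27, c=11})
Op 8: UPDATE e=8 (pending; pending now {a=27, c=11, e=8})
Op 9: ROLLBACK: discarded pending ['a', 'c', 'e']; in_txn=False
ROLLBACK at op 9 discards: ['a', 'c', 'e']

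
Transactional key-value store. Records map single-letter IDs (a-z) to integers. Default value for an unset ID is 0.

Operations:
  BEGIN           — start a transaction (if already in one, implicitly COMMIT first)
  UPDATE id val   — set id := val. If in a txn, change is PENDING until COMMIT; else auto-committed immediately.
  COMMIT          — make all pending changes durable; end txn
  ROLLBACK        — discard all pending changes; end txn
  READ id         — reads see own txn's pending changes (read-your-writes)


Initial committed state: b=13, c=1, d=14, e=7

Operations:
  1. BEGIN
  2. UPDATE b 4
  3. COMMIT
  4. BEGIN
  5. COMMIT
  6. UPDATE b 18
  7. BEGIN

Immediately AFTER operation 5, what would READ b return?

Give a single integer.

Initial committed: {b=13, c=1, d=14, e=7}
Op 1: BEGIN: in_txn=True, pending={}
Op 2: UPDATE b=4 (pending; pending now {b=4})
Op 3: COMMIT: merged ['b'] into committed; committed now {b=4, c=1, d=14, e=7}
Op 4: BEGIN: in_txn=True, pending={}
Op 5: COMMIT: merged [] into committed; committed now {b=4, c=1, d=14, e=7}
After op 5: visible(b) = 4 (pending={}, committed={b=4, c=1, d=14, e=7})

Answer: 4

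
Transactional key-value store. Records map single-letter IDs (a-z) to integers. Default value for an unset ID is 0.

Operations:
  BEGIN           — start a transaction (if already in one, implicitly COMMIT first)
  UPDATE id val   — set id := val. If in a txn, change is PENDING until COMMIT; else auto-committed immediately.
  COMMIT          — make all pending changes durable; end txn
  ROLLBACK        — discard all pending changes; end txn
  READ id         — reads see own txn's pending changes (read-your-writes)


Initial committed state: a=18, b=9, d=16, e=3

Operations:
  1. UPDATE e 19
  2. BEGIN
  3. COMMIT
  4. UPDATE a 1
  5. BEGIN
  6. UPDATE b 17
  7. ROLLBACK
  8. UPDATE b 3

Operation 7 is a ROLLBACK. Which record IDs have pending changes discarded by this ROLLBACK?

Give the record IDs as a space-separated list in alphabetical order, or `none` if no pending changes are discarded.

Answer: b

Derivation:
Initial committed: {a=18, b=9, d=16, e=3}
Op 1: UPDATE e=19 (auto-commit; committed e=19)
Op 2: BEGIN: in_txn=True, pending={}
Op 3: COMMIT: merged [] into committed; committed now {a=18, b=9, d=16, e=19}
Op 4: UPDATE a=1 (auto-commit; committed a=1)
Op 5: BEGIN: in_txn=True, pending={}
Op 6: UPDATE b=17 (pending; pending now {b=17})
Op 7: ROLLBACK: discarded pending ['b']; in_txn=False
Op 8: UPDATE b=3 (auto-commit; committed b=3)
ROLLBACK at op 7 discards: ['b']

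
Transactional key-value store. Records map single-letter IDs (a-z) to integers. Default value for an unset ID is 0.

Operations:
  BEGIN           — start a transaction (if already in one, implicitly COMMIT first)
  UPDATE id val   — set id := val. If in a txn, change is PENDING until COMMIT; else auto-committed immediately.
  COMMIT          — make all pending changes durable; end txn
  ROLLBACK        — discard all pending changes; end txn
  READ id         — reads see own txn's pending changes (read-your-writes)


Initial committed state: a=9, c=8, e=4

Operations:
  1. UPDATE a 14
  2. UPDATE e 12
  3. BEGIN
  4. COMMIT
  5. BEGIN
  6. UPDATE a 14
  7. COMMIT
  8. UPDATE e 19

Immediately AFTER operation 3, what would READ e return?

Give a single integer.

Answer: 12

Derivation:
Initial committed: {a=9, c=8, e=4}
Op 1: UPDATE a=14 (auto-commit; committed a=14)
Op 2: UPDATE e=12 (auto-commit; committed e=12)
Op 3: BEGIN: in_txn=True, pending={}
After op 3: visible(e) = 12 (pending={}, committed={a=14, c=8, e=12})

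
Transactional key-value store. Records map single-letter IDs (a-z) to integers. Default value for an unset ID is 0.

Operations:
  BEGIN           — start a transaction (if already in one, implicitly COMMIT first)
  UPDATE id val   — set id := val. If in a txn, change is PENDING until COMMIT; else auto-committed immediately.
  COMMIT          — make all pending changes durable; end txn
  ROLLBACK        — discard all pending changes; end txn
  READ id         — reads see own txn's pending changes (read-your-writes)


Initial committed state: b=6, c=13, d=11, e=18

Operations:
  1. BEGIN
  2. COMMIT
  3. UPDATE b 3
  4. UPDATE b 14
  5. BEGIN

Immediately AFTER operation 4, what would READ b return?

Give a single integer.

Initial committed: {b=6, c=13, d=11, e=18}
Op 1: BEGIN: in_txn=True, pending={}
Op 2: COMMIT: merged [] into committed; committed now {b=6, c=13, d=11, e=18}
Op 3: UPDATE b=3 (auto-commit; committed b=3)
Op 4: UPDATE b=14 (auto-commit; committed b=14)
After op 4: visible(b) = 14 (pending={}, committed={b=14, c=13, d=11, e=18})

Answer: 14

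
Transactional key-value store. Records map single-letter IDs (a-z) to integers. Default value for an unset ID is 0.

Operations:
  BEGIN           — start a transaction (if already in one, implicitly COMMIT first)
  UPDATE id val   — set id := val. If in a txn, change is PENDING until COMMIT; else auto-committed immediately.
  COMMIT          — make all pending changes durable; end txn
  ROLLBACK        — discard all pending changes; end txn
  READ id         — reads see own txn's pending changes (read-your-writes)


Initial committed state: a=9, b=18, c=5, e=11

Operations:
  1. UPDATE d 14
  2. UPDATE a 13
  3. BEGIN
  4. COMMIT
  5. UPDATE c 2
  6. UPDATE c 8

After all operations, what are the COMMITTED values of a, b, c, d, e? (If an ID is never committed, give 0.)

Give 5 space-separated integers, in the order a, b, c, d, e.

Answer: 13 18 8 14 11

Derivation:
Initial committed: {a=9, b=18, c=5, e=11}
Op 1: UPDATE d=14 (auto-commit; committed d=14)
Op 2: UPDATE a=13 (auto-commit; committed a=13)
Op 3: BEGIN: in_txn=True, pending={}
Op 4: COMMIT: merged [] into committed; committed now {a=13, b=18, c=5, d=14, e=11}
Op 5: UPDATE c=2 (auto-commit; committed c=2)
Op 6: UPDATE c=8 (auto-commit; committed c=8)
Final committed: {a=13, b=18, c=8, d=14, e=11}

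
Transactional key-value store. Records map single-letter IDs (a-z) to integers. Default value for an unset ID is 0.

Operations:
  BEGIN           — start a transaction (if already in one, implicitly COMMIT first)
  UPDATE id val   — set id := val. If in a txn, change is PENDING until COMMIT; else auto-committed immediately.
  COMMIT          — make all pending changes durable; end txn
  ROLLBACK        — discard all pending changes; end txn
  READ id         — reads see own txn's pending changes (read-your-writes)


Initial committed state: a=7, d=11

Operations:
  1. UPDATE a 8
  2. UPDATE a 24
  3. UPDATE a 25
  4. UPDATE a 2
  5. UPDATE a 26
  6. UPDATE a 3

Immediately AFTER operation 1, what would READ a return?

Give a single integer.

Initial committed: {a=7, d=11}
Op 1: UPDATE a=8 (auto-commit; committed a=8)
After op 1: visible(a) = 8 (pending={}, committed={a=8, d=11})

Answer: 8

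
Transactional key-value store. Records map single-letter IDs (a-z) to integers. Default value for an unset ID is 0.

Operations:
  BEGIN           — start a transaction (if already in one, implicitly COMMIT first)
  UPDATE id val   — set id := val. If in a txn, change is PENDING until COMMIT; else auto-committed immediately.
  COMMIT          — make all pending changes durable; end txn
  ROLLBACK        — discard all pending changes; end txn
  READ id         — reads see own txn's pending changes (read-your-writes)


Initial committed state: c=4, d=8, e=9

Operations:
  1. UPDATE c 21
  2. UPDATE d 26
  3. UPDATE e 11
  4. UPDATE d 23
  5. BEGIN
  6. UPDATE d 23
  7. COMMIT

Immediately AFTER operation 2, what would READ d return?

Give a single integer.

Answer: 26

Derivation:
Initial committed: {c=4, d=8, e=9}
Op 1: UPDATE c=21 (auto-commit; committed c=21)
Op 2: UPDATE d=26 (auto-commit; committed d=26)
After op 2: visible(d) = 26 (pending={}, committed={c=21, d=26, e=9})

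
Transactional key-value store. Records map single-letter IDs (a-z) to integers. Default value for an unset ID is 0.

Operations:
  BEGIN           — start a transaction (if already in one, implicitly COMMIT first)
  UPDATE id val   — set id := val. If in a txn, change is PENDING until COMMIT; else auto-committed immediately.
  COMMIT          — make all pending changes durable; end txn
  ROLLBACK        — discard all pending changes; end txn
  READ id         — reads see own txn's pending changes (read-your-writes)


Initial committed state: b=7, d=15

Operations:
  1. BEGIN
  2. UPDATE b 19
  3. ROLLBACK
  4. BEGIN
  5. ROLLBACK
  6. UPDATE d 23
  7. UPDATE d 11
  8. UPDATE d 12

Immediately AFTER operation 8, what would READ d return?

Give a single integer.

Initial committed: {b=7, d=15}
Op 1: BEGIN: in_txn=True, pending={}
Op 2: UPDATE b=19 (pending; pending now {b=19})
Op 3: ROLLBACK: discarded pending ['b']; in_txn=False
Op 4: BEGIN: in_txn=True, pending={}
Op 5: ROLLBACK: discarded pending []; in_txn=False
Op 6: UPDATE d=23 (auto-commit; committed d=23)
Op 7: UPDATE d=11 (auto-commit; committed d=11)
Op 8: UPDATE d=12 (auto-commit; committed d=12)
After op 8: visible(d) = 12 (pending={}, committed={b=7, d=12})

Answer: 12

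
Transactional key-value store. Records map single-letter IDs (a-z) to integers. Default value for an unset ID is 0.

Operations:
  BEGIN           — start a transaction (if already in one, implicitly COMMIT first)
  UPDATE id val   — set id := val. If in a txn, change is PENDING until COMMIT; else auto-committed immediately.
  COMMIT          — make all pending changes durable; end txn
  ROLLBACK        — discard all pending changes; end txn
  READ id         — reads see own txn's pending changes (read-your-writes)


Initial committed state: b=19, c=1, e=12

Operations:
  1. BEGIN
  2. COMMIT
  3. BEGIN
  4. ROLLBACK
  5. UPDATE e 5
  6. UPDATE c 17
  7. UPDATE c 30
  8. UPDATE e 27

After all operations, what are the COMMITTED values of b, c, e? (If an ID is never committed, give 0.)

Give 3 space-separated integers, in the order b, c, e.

Answer: 19 30 27

Derivation:
Initial committed: {b=19, c=1, e=12}
Op 1: BEGIN: in_txn=True, pending={}
Op 2: COMMIT: merged [] into committed; committed now {b=19, c=1, e=12}
Op 3: BEGIN: in_txn=True, pending={}
Op 4: ROLLBACK: discarded pending []; in_txn=False
Op 5: UPDATE e=5 (auto-commit; committed e=5)
Op 6: UPDATE c=17 (auto-commit; committed c=17)
Op 7: UPDATE c=30 (auto-commit; committed c=30)
Op 8: UPDATE e=27 (auto-commit; committed e=27)
Final committed: {b=19, c=30, e=27}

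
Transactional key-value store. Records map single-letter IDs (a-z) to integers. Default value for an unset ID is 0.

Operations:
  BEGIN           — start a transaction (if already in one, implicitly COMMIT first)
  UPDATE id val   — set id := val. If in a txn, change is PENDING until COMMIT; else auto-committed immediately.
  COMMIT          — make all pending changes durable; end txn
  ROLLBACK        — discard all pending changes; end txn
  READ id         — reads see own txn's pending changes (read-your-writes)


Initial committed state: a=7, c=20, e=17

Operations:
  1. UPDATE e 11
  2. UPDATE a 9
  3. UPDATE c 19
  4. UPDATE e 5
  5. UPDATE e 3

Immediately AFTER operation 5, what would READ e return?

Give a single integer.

Initial committed: {a=7, c=20, e=17}
Op 1: UPDATE e=11 (auto-commit; committed e=11)
Op 2: UPDATE a=9 (auto-commit; committed a=9)
Op 3: UPDATE c=19 (auto-commit; committed c=19)
Op 4: UPDATE e=5 (auto-commit; committed e=5)
Op 5: UPDATE e=3 (auto-commit; committed e=3)
After op 5: visible(e) = 3 (pending={}, committed={a=9, c=19, e=3})

Answer: 3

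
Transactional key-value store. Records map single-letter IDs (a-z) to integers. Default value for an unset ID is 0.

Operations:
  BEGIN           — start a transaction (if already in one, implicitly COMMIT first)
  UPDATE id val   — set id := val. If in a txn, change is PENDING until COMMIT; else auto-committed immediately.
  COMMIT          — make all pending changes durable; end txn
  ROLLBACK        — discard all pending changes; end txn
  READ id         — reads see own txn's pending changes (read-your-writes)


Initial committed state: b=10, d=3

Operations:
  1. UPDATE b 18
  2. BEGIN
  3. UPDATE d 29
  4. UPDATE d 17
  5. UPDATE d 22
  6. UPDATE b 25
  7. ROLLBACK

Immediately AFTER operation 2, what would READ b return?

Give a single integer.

Answer: 18

Derivation:
Initial committed: {b=10, d=3}
Op 1: UPDATE b=18 (auto-commit; committed b=18)
Op 2: BEGIN: in_txn=True, pending={}
After op 2: visible(b) = 18 (pending={}, committed={b=18, d=3})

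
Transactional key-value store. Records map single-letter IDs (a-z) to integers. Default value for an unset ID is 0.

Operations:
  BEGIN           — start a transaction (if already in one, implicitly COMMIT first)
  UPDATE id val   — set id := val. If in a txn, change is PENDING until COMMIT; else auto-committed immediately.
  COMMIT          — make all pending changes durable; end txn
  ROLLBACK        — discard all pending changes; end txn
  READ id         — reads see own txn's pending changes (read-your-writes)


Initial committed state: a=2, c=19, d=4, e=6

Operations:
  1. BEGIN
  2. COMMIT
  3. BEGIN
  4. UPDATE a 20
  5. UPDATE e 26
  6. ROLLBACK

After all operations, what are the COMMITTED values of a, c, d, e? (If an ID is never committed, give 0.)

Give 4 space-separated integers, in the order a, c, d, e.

Answer: 2 19 4 6

Derivation:
Initial committed: {a=2, c=19, d=4, e=6}
Op 1: BEGIN: in_txn=True, pending={}
Op 2: COMMIT: merged [] into committed; committed now {a=2, c=19, d=4, e=6}
Op 3: BEGIN: in_txn=True, pending={}
Op 4: UPDATE a=20 (pending; pending now {a=20})
Op 5: UPDATE e=26 (pending; pending now {a=20, e=26})
Op 6: ROLLBACK: discarded pending ['a', 'e']; in_txn=False
Final committed: {a=2, c=19, d=4, e=6}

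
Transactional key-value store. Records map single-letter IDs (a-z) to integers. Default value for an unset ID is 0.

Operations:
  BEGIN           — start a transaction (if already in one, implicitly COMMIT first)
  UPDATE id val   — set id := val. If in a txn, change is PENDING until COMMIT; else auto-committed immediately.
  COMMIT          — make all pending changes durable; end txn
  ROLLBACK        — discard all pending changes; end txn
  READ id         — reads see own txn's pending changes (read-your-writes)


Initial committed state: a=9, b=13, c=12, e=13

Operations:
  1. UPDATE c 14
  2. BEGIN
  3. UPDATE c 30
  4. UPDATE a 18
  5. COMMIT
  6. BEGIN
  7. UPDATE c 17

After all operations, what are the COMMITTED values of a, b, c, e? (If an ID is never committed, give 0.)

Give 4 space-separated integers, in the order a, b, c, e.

Answer: 18 13 30 13

Derivation:
Initial committed: {a=9, b=13, c=12, e=13}
Op 1: UPDATE c=14 (auto-commit; committed c=14)
Op 2: BEGIN: in_txn=True, pending={}
Op 3: UPDATE c=30 (pending; pending now {c=30})
Op 4: UPDATE a=18 (pending; pending now {a=18, c=30})
Op 5: COMMIT: merged ['a', 'c'] into committed; committed now {a=18, b=13, c=30, e=13}
Op 6: BEGIN: in_txn=True, pending={}
Op 7: UPDATE c=17 (pending; pending now {c=17})
Final committed: {a=18, b=13, c=30, e=13}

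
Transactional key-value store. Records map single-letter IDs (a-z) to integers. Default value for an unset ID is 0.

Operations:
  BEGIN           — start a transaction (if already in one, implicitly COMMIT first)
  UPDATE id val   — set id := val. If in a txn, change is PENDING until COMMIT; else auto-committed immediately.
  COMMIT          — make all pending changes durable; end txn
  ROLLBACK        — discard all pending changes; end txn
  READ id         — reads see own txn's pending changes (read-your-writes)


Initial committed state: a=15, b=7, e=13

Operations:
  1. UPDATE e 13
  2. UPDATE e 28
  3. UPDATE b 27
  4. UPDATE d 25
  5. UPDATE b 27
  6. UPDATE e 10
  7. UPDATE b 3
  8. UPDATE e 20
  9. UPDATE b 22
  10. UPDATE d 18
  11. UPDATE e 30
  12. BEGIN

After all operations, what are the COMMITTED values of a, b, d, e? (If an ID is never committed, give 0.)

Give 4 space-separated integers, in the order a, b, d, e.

Initial committed: {a=15, b=7, e=13}
Op 1: UPDATE e=13 (auto-commit; committed e=13)
Op 2: UPDATE e=28 (auto-commit; committed e=28)
Op 3: UPDATE b=27 (auto-commit; committed b=27)
Op 4: UPDATE d=25 (auto-commit; committed d=25)
Op 5: UPDATE b=27 (auto-commit; committed b=27)
Op 6: UPDATE e=10 (auto-commit; committed e=10)
Op 7: UPDATE b=3 (auto-commit; committed b=3)
Op 8: UPDATE e=20 (auto-commit; committed e=20)
Op 9: UPDATE b=22 (auto-commit; committed b=22)
Op 10: UPDATE d=18 (auto-commit; committed d=18)
Op 11: UPDATE e=30 (auto-commit; committed e=30)
Op 12: BEGIN: in_txn=True, pending={}
Final committed: {a=15, b=22, d=18, e=30}

Answer: 15 22 18 30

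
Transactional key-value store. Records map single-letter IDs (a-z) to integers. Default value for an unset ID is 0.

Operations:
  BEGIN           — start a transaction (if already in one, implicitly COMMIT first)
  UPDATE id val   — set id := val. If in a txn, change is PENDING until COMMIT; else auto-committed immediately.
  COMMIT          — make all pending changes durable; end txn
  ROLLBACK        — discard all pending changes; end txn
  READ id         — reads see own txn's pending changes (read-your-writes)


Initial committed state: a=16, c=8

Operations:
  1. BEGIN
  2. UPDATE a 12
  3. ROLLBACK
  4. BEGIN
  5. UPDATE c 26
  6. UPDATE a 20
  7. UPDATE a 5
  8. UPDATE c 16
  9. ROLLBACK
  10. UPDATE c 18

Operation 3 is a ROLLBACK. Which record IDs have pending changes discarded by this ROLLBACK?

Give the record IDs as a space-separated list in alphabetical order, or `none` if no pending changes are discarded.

Initial committed: {a=16, c=8}
Op 1: BEGIN: in_txn=True, pending={}
Op 2: UPDATE a=12 (pending; pending now {a=12})
Op 3: ROLLBACK: discarded pending ['a']; in_txn=False
Op 4: BEGIN: in_txn=True, pending={}
Op 5: UPDATE c=26 (pending; pending now {c=26})
Op 6: UPDATE a=20 (pending; pending now {a=20, c=26})
Op 7: UPDATE a=5 (pending; pending now {a=5, c=26})
Op 8: UPDATE c=16 (pending; pending now {a=5, c=16})
Op 9: ROLLBACK: discarded pending ['a', 'c']; in_txn=False
Op 10: UPDATE c=18 (auto-commit; committed c=18)
ROLLBACK at op 3 discards: ['a']

Answer: a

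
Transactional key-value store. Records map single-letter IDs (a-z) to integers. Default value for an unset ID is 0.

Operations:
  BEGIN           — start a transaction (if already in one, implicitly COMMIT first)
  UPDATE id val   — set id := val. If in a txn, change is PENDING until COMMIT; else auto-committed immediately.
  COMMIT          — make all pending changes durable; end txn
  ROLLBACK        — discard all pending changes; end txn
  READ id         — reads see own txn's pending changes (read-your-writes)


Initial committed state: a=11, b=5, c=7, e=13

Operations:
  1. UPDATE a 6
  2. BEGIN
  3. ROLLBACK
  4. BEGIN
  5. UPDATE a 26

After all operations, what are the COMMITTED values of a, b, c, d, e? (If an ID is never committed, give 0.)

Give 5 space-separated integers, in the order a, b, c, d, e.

Answer: 6 5 7 0 13

Derivation:
Initial committed: {a=11, b=5, c=7, e=13}
Op 1: UPDATE a=6 (auto-commit; committed a=6)
Op 2: BEGIN: in_txn=True, pending={}
Op 3: ROLLBACK: discarded pending []; in_txn=False
Op 4: BEGIN: in_txn=True, pending={}
Op 5: UPDATE a=26 (pending; pending now {a=26})
Final committed: {a=6, b=5, c=7, e=13}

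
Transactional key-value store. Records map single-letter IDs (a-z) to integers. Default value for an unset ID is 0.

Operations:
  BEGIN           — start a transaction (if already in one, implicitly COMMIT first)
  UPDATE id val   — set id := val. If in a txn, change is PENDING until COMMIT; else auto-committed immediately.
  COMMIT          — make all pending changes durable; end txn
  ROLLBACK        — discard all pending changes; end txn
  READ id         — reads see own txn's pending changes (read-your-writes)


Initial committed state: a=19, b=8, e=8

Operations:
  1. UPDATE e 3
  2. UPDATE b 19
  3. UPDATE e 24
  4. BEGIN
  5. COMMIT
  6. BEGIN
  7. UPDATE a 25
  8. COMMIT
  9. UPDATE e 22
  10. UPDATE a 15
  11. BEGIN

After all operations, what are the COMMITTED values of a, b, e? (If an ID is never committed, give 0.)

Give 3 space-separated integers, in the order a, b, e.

Answer: 15 19 22

Derivation:
Initial committed: {a=19, b=8, e=8}
Op 1: UPDATE e=3 (auto-commit; committed e=3)
Op 2: UPDATE b=19 (auto-commit; committed b=19)
Op 3: UPDATE e=24 (auto-commit; committed e=24)
Op 4: BEGIN: in_txn=True, pending={}
Op 5: COMMIT: merged [] into committed; committed now {a=19, b=19, e=24}
Op 6: BEGIN: in_txn=True, pending={}
Op 7: UPDATE a=25 (pending; pending now {a=25})
Op 8: COMMIT: merged ['a'] into committed; committed now {a=25, b=19, e=24}
Op 9: UPDATE e=22 (auto-commit; committed e=22)
Op 10: UPDATE a=15 (auto-commit; committed a=15)
Op 11: BEGIN: in_txn=True, pending={}
Final committed: {a=15, b=19, e=22}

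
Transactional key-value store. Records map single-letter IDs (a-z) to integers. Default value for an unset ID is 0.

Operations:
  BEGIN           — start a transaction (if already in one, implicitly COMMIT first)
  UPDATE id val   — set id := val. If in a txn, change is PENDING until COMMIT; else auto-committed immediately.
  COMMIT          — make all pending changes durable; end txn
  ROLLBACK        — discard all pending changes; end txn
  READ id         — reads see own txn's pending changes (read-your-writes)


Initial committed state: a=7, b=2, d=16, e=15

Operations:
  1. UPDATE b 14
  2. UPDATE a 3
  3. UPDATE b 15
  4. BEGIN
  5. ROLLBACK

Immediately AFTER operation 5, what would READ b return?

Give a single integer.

Answer: 15

Derivation:
Initial committed: {a=7, b=2, d=16, e=15}
Op 1: UPDATE b=14 (auto-commit; committed b=14)
Op 2: UPDATE a=3 (auto-commit; committed a=3)
Op 3: UPDATE b=15 (auto-commit; committed b=15)
Op 4: BEGIN: in_txn=True, pending={}
Op 5: ROLLBACK: discarded pending []; in_txn=False
After op 5: visible(b) = 15 (pending={}, committed={a=3, b=15, d=16, e=15})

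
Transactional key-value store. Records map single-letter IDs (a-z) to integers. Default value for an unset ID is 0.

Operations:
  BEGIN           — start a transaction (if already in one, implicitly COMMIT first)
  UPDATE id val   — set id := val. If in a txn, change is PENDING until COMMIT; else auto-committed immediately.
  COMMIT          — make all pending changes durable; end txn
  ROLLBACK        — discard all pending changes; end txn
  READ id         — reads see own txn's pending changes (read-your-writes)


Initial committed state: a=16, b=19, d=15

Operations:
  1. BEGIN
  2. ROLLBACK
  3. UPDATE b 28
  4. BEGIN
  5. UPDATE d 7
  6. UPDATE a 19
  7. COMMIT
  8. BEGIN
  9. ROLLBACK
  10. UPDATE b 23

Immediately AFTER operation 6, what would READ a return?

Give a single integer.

Initial committed: {a=16, b=19, d=15}
Op 1: BEGIN: in_txn=True, pending={}
Op 2: ROLLBACK: discarded pending []; in_txn=False
Op 3: UPDATE b=28 (auto-commit; committed b=28)
Op 4: BEGIN: in_txn=True, pending={}
Op 5: UPDATE d=7 (pending; pending now {d=7})
Op 6: UPDATE a=19 (pending; pending now {a=19, d=7})
After op 6: visible(a) = 19 (pending={a=19, d=7}, committed={a=16, b=28, d=15})

Answer: 19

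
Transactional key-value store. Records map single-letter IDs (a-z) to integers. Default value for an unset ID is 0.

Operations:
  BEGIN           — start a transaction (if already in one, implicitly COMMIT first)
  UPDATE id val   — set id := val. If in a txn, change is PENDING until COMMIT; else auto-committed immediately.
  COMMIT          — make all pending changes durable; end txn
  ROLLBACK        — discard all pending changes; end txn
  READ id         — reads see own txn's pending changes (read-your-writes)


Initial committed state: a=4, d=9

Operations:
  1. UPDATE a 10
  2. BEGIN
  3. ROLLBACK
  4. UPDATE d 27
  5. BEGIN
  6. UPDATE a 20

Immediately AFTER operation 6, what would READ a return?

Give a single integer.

Answer: 20

Derivation:
Initial committed: {a=4, d=9}
Op 1: UPDATE a=10 (auto-commit; committed a=10)
Op 2: BEGIN: in_txn=True, pending={}
Op 3: ROLLBACK: discarded pending []; in_txn=False
Op 4: UPDATE d=27 (auto-commit; committed d=27)
Op 5: BEGIN: in_txn=True, pending={}
Op 6: UPDATE a=20 (pending; pending now {a=20})
After op 6: visible(a) = 20 (pending={a=20}, committed={a=10, d=27})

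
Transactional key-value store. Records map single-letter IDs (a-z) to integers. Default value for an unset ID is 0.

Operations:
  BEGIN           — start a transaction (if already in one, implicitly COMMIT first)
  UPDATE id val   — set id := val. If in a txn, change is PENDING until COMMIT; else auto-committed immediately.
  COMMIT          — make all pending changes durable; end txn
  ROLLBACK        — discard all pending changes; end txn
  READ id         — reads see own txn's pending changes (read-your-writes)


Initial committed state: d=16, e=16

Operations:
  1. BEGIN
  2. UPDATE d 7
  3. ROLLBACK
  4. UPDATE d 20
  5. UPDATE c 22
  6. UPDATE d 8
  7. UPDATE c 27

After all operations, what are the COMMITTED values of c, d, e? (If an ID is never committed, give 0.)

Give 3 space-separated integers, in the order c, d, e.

Initial committed: {d=16, e=16}
Op 1: BEGIN: in_txn=True, pending={}
Op 2: UPDATE d=7 (pending; pending now {d=7})
Op 3: ROLLBACK: discarded pending ['d']; in_txn=False
Op 4: UPDATE d=20 (auto-commit; committed d=20)
Op 5: UPDATE c=22 (auto-commit; committed c=22)
Op 6: UPDATE d=8 (auto-commit; committed d=8)
Op 7: UPDATE c=27 (auto-commit; committed c=27)
Final committed: {c=27, d=8, e=16}

Answer: 27 8 16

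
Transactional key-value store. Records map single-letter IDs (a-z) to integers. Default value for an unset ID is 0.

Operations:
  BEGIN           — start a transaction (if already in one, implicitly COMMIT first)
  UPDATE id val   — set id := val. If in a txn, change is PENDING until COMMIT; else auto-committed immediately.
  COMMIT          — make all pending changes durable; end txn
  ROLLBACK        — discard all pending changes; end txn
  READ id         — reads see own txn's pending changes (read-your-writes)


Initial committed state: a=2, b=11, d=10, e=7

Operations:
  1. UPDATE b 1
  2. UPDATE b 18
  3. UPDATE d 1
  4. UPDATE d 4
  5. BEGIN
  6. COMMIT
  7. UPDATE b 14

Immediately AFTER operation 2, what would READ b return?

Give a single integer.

Initial committed: {a=2, b=11, d=10, e=7}
Op 1: UPDATE b=1 (auto-commit; committed b=1)
Op 2: UPDATE b=18 (auto-commit; committed b=18)
After op 2: visible(b) = 18 (pending={}, committed={a=2, b=18, d=10, e=7})

Answer: 18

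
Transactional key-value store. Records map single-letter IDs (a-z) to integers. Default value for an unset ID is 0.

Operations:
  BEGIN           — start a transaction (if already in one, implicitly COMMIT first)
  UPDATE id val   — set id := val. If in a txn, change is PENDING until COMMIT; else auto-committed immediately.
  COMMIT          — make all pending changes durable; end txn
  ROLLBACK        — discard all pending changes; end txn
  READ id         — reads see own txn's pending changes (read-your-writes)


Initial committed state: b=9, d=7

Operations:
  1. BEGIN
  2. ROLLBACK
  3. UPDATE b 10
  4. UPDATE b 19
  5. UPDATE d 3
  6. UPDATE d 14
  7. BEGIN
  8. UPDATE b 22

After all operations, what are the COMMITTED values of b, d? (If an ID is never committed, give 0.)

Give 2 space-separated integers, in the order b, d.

Answer: 19 14

Derivation:
Initial committed: {b=9, d=7}
Op 1: BEGIN: in_txn=True, pending={}
Op 2: ROLLBACK: discarded pending []; in_txn=False
Op 3: UPDATE b=10 (auto-commit; committed b=10)
Op 4: UPDATE b=19 (auto-commit; committed b=19)
Op 5: UPDATE d=3 (auto-commit; committed d=3)
Op 6: UPDATE d=14 (auto-commit; committed d=14)
Op 7: BEGIN: in_txn=True, pending={}
Op 8: UPDATE b=22 (pending; pending now {b=22})
Final committed: {b=19, d=14}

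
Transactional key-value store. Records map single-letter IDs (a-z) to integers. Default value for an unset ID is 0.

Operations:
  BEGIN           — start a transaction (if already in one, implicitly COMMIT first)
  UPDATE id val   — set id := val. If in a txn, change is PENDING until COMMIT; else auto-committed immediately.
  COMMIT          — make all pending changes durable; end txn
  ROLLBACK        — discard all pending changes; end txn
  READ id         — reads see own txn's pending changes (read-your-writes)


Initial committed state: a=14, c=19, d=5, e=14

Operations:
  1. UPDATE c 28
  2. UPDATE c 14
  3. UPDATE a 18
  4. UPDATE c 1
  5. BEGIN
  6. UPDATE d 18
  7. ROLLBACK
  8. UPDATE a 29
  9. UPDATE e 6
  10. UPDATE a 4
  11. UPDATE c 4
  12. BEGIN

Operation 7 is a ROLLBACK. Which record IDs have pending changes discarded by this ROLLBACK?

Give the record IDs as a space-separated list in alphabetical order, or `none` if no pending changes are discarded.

Initial committed: {a=14, c=19, d=5, e=14}
Op 1: UPDATE c=28 (auto-commit; committed c=28)
Op 2: UPDATE c=14 (auto-commit; committed c=14)
Op 3: UPDATE a=18 (auto-commit; committed a=18)
Op 4: UPDATE c=1 (auto-commit; committed c=1)
Op 5: BEGIN: in_txn=True, pending={}
Op 6: UPDATE d=18 (pending; pending now {d=18})
Op 7: ROLLBACK: discarded pending ['d']; in_txn=False
Op 8: UPDATE a=29 (auto-commit; committed a=29)
Op 9: UPDATE e=6 (auto-commit; committed e=6)
Op 10: UPDATE a=4 (auto-commit; committed a=4)
Op 11: UPDATE c=4 (auto-commit; committed c=4)
Op 12: BEGIN: in_txn=True, pending={}
ROLLBACK at op 7 discards: ['d']

Answer: d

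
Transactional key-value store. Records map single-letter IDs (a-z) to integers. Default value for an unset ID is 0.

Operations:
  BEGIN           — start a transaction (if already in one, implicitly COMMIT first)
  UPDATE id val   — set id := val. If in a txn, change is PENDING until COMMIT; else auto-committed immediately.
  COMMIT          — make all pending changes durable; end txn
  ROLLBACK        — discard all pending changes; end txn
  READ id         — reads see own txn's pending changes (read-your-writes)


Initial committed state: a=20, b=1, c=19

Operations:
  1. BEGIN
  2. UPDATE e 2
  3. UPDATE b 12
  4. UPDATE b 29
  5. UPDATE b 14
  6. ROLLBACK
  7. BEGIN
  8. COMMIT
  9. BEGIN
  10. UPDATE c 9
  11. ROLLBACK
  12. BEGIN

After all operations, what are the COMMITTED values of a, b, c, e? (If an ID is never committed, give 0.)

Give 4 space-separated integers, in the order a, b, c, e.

Answer: 20 1 19 0

Derivation:
Initial committed: {a=20, b=1, c=19}
Op 1: BEGIN: in_txn=True, pending={}
Op 2: UPDATE e=2 (pending; pending now {e=2})
Op 3: UPDATE b=12 (pending; pending now {b=12, e=2})
Op 4: UPDATE b=29 (pending; pending now {b=29, e=2})
Op 5: UPDATE b=14 (pending; pending now {b=14, e=2})
Op 6: ROLLBACK: discarded pending ['b', 'e']; in_txn=False
Op 7: BEGIN: in_txn=True, pending={}
Op 8: COMMIT: merged [] into committed; committed now {a=20, b=1, c=19}
Op 9: BEGIN: in_txn=True, pending={}
Op 10: UPDATE c=9 (pending; pending now {c=9})
Op 11: ROLLBACK: discarded pending ['c']; in_txn=False
Op 12: BEGIN: in_txn=True, pending={}
Final committed: {a=20, b=1, c=19}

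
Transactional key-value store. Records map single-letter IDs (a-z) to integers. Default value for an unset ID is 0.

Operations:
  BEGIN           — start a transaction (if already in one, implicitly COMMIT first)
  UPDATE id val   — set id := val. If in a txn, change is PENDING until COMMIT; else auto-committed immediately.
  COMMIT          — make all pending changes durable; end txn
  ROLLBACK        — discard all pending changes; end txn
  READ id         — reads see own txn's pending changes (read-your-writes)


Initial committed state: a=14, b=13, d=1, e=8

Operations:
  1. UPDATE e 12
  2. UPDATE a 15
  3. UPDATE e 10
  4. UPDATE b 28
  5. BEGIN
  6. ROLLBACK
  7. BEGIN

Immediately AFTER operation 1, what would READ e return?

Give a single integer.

Initial committed: {a=14, b=13, d=1, e=8}
Op 1: UPDATE e=12 (auto-commit; committed e=12)
After op 1: visible(e) = 12 (pending={}, committed={a=14, b=13, d=1, e=12})

Answer: 12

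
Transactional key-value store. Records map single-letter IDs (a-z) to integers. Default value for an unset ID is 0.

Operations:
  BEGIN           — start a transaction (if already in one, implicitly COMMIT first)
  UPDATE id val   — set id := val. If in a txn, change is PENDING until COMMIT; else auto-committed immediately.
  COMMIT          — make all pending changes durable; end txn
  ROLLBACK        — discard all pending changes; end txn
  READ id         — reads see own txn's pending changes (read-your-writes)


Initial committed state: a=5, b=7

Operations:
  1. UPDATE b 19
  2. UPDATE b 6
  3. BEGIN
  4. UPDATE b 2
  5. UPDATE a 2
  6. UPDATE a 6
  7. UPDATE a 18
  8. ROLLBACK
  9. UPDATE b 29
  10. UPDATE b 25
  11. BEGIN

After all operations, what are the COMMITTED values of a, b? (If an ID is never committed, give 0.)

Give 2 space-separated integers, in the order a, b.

Initial committed: {a=5, b=7}
Op 1: UPDATE b=19 (auto-commit; committed b=19)
Op 2: UPDATE b=6 (auto-commit; committed b=6)
Op 3: BEGIN: in_txn=True, pending={}
Op 4: UPDATE b=2 (pending; pending now {b=2})
Op 5: UPDATE a=2 (pending; pending now {a=2, b=2})
Op 6: UPDATE a=6 (pending; pending now {a=6, b=2})
Op 7: UPDATE a=18 (pending; pending now {a=18, b=2})
Op 8: ROLLBACK: discarded pending ['a', 'b']; in_txn=False
Op 9: UPDATE b=29 (auto-commit; committed b=29)
Op 10: UPDATE b=25 (auto-commit; committed b=25)
Op 11: BEGIN: in_txn=True, pending={}
Final committed: {a=5, b=25}

Answer: 5 25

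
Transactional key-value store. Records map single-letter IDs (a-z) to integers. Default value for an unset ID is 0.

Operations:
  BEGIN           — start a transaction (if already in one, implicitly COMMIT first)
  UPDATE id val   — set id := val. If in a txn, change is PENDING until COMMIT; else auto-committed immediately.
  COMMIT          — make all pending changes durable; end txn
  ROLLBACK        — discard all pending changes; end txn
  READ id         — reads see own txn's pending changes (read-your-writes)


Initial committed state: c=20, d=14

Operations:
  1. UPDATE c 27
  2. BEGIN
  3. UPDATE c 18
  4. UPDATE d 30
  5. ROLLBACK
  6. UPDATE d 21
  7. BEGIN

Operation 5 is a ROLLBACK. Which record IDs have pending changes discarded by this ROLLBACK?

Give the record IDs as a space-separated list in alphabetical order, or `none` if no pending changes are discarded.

Initial committed: {c=20, d=14}
Op 1: UPDATE c=27 (auto-commit; committed c=27)
Op 2: BEGIN: in_txn=True, pending={}
Op 3: UPDATE c=18 (pending; pending now {c=18})
Op 4: UPDATE d=30 (pending; pending now {c=18, d=30})
Op 5: ROLLBACK: discarded pending ['c', 'd']; in_txn=False
Op 6: UPDATE d=21 (auto-commit; committed d=21)
Op 7: BEGIN: in_txn=True, pending={}
ROLLBACK at op 5 discards: ['c', 'd']

Answer: c d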